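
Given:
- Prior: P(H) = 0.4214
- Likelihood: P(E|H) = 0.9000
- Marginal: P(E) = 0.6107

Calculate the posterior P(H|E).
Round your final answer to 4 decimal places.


Using Bayes' theorem:

P(H|E) = P(E|H) × P(H) / P(E)
       = 0.9000 × 0.4214 / 0.6107
       = 0.37926000 / 0.6107
       = 0.6210

The evidence strengthens our belief in H.
Prior: 0.4214 → Posterior: 0.6210


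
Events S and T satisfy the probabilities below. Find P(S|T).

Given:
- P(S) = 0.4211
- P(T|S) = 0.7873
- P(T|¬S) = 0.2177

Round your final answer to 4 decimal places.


Bayes' theorem: P(S|T) = P(T|S) × P(S) / P(T)

Step 1: Calculate P(T) using law of total probability
P(T) = P(T|S)P(S) + P(T|¬S)P(¬S)
     = 0.7873 × 0.4211 + 0.2177 × 0.5789
     = 0.33153203 + 0.12602653
     = 0.45755856

Step 2: Apply Bayes' theorem
P(S|T) = P(T|S) × P(S) / P(T)
       = 0.33153203 / 0.45755856
       = 0.7246


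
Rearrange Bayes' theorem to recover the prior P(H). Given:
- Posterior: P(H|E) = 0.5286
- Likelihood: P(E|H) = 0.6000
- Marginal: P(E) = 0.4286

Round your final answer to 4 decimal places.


From Bayes' theorem: P(H|E) = P(E|H) × P(H) / P(E)

Rearranging for P(H):
P(H) = P(H|E) × P(E) / P(E|H)
     = 0.5286 × 0.4286 / 0.6000
     = 0.22655796 / 0.6000
     = 0.3776


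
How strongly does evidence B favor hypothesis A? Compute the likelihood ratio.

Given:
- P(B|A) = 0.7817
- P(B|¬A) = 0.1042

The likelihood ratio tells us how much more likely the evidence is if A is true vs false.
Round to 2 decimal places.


Likelihood Ratio (LR) = P(B|A) / P(B|¬A)

LR = 0.7817 / 0.1042
   = 7.50

The evidence is 7.50 times more likely if A is true than if A is false.
LR > 1, so observing B raises the odds in favor of A.


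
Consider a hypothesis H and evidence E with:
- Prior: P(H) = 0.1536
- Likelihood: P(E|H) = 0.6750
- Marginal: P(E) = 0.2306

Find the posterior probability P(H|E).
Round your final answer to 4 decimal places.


Using Bayes' theorem:

P(H|E) = P(E|H) × P(H) / P(E)
       = 0.6750 × 0.1536 / 0.2306
       = 0.10368000 / 0.2306
       = 0.4496

The evidence strengthens our belief in H.
Prior: 0.1536 → Posterior: 0.4496


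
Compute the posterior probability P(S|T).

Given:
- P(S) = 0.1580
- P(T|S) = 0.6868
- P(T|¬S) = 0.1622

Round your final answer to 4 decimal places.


Bayes' theorem: P(S|T) = P(T|S) × P(S) / P(T)

Step 1: Calculate P(T) using law of total probability
P(T) = P(T|S)P(S) + P(T|¬S)P(¬S)
     = 0.6868 × 0.1580 + 0.1622 × 0.8420
     = 0.10851440 + 0.13657240
     = 0.24508680

Step 2: Apply Bayes' theorem
P(S|T) = P(T|S) × P(S) / P(T)
       = 0.10851440 / 0.24508680
       = 0.4428


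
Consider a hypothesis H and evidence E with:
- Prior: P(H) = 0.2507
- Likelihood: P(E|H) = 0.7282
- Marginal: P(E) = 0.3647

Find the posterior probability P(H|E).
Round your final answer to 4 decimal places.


Using Bayes' theorem:

P(H|E) = P(E|H) × P(H) / P(E)
       = 0.7282 × 0.2507 / 0.3647
       = 0.18255974 / 0.3647
       = 0.5006

The evidence strengthens our belief in H.
Prior: 0.2507 → Posterior: 0.5006


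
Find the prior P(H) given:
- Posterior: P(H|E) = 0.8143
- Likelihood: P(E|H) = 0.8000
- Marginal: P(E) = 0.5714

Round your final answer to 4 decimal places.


From Bayes' theorem: P(H|E) = P(E|H) × P(H) / P(E)

Rearranging for P(H):
P(H) = P(H|E) × P(E) / P(E|H)
     = 0.8143 × 0.5714 / 0.8000
     = 0.46529102 / 0.8000
     = 0.5816


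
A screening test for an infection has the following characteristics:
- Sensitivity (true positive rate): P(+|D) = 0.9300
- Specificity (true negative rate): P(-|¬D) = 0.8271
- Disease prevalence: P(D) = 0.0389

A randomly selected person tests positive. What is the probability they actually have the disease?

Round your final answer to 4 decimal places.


Let D = has disease, + = positive test

Given:
- P(D) = 0.0389 (prevalence)
- P(+|D) = 0.9300 (sensitivity)
- P(-|¬D) = 0.8271 (specificity)
- P(+|¬D) = 0.1729 (false positive rate = 1 - specificity)

Step 1: Find P(+)
P(+) = P(+|D)P(D) + P(+|¬D)P(¬D)
     = 0.9300 × 0.0389 + 0.1729 × 0.9611
     = 0.03617700 + 0.16617419
     = 0.20235119

Step 2: Apply Bayes' theorem for P(D|+)
P(D|+) = P(+|D)P(D) / P(+)
       = 0.03617700 / 0.20235119
       = 0.1788


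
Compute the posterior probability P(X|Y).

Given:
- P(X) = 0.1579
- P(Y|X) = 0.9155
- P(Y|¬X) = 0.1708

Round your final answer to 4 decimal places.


Bayes' theorem: P(X|Y) = P(Y|X) × P(X) / P(Y)

Step 1: Calculate P(Y) using law of total probability
P(Y) = P(Y|X)P(X) + P(Y|¬X)P(¬X)
     = 0.9155 × 0.1579 + 0.1708 × 0.8421
     = 0.14455745 + 0.14383068
     = 0.28838813

Step 2: Apply Bayes' theorem
P(X|Y) = P(Y|X) × P(X) / P(Y)
       = 0.14455745 / 0.28838813
       = 0.5013


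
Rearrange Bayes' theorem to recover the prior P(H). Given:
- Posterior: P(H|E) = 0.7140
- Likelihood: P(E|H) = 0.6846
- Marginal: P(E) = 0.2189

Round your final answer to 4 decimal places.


From Bayes' theorem: P(H|E) = P(E|H) × P(H) / P(E)

Rearranging for P(H):
P(H) = P(H|E) × P(E) / P(E|H)
     = 0.7140 × 0.2189 / 0.6846
     = 0.15629460 / 0.6846
     = 0.2283


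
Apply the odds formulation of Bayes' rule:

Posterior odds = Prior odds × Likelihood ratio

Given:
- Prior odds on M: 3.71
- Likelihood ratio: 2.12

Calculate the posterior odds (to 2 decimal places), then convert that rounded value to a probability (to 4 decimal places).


Step 1: Calculate posterior odds
Posterior odds = Prior odds × LR
               = 3.71 × 2.12
               = 7.87

Step 2: Convert to probability
P(M|E) = Posterior odds / (1 + Posterior odds)
       = 7.87 / (1 + 7.87)
       = 7.87 / 8.87
       = 0.8873

The evidence increased P(M) from 0.7877 to 0.8873.


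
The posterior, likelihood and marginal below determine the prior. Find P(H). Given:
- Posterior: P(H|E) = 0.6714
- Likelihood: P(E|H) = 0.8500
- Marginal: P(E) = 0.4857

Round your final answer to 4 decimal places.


From Bayes' theorem: P(H|E) = P(E|H) × P(H) / P(E)

Rearranging for P(H):
P(H) = P(H|E) × P(E) / P(E|H)
     = 0.6714 × 0.4857 / 0.8500
     = 0.32609898 / 0.8500
     = 0.3836


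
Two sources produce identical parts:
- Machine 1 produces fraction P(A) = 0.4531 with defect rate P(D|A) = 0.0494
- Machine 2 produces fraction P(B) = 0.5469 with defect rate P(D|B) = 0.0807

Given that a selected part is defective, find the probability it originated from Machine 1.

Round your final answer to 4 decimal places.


Let A = from Machine 1, D = defective

Given:
- P(A) = 0.4531, P(B) = 0.5469
- P(D|A) = 0.0494, P(D|B) = 0.0807

Step 1: Find P(D)
P(D) = P(D|A)P(A) + P(D|B)P(B)
     = 0.0494 × 0.4531 + 0.0807 × 0.5469
     = 0.02238314 + 0.04413483
     = 0.06651797

Step 2: Apply Bayes' theorem
P(A|D) = P(D|A)P(A) / P(D)
       = 0.02238314 / 0.06651797
       = 0.3365


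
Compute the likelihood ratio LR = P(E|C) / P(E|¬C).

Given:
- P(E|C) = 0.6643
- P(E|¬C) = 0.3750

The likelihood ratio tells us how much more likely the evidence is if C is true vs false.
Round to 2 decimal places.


Likelihood Ratio (LR) = P(E|C) / P(E|¬C)

LR = 0.6643 / 0.3750
   = 1.77

The evidence is 1.77 times more likely if C is true than if C is false.
Because LR exceeds 1, E is evidence for C.


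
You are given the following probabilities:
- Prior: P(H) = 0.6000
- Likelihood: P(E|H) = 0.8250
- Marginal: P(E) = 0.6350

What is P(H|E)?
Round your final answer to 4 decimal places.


Using Bayes' theorem:

P(H|E) = P(E|H) × P(H) / P(E)
       = 0.8250 × 0.6000 / 0.6350
       = 0.49500000 / 0.6350
       = 0.7795

The evidence strengthens our belief in H.
Prior: 0.6000 → Posterior: 0.7795


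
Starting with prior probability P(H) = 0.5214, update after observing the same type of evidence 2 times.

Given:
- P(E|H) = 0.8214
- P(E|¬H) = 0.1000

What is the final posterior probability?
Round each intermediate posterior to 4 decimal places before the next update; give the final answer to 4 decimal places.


Sequential Bayesian updating:

Initial prior: P(H) = 0.5214

Update 1:
  P(E) = 0.8214 × 0.5214 + 0.1000 × 0.4786 = 0.42827796 + 0.04786000 = 0.47613796
  P(H|E) = 0.42827796 / 0.47613796 = 0.8995

Update 2:
  P(E) = 0.8214 × 0.8995 + 0.1000 × 0.1005 = 0.73884930 + 0.01005000 = 0.74889930
  P(H|E) = 0.73884930 / 0.74889930 = 0.9866

Final posterior: 0.9866


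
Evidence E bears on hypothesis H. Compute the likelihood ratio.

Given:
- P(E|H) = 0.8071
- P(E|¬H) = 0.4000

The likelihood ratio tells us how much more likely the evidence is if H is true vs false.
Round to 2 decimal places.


Likelihood Ratio (LR) = P(E|H) / P(E|¬H)

LR = 0.8071 / 0.4000
   = 2.02

The evidence is 2.02 times more likely if H is true than if H is false.
Because LR exceeds 1, E is evidence for H.


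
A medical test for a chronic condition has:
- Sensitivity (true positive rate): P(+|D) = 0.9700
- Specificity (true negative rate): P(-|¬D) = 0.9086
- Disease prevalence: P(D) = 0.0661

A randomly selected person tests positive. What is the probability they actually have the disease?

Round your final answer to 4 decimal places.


Let D = has disease, + = positive test

Given:
- P(D) = 0.0661 (prevalence)
- P(+|D) = 0.9700 (sensitivity)
- P(-|¬D) = 0.9086 (specificity)
- P(+|¬D) = 0.0914 (false positive rate = 1 - specificity)

Step 1: Find P(+)
P(+) = P(+|D)P(D) + P(+|¬D)P(¬D)
     = 0.9700 × 0.0661 + 0.0914 × 0.9339
     = 0.06411700 + 0.08535846
     = 0.14947546

Step 2: Apply Bayes' theorem for P(D|+)
P(D|+) = P(+|D)P(D) / P(+)
       = 0.06411700 / 0.14947546
       = 0.4289


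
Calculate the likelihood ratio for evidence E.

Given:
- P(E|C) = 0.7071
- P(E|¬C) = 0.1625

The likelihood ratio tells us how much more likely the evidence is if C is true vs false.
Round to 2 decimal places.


Likelihood Ratio (LR) = P(E|C) / P(E|¬C)

LR = 0.7071 / 0.1625
   = 4.35

The evidence is 4.35 times more likely if C is true than if C is false.
LR > 1, so observing E raises the odds in favor of C.


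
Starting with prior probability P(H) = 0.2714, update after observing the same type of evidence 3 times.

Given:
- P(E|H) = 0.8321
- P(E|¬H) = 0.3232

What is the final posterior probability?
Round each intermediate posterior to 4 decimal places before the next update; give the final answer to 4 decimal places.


Sequential Bayesian updating:

Initial prior: P(H) = 0.2714

Update 1:
  P(E) = 0.8321 × 0.2714 + 0.3232 × 0.7286 = 0.22583194 + 0.23548352 = 0.46131546
  P(H|E) = 0.22583194 / 0.46131546 = 0.4895

Update 2:
  P(E) = 0.8321 × 0.4895 + 0.3232 × 0.5105 = 0.40731295 + 0.16499360 = 0.57230655
  P(H|E) = 0.40731295 / 0.57230655 = 0.7117

Update 3:
  P(E) = 0.8321 × 0.7117 + 0.3232 × 0.2883 = 0.59220557 + 0.09317856 = 0.68538413
  P(H|E) = 0.59220557 / 0.68538413 = 0.8640

Final posterior: 0.8640


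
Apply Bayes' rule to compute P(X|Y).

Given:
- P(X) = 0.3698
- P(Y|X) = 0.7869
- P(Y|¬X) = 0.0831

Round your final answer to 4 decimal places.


Bayes' theorem: P(X|Y) = P(Y|X) × P(X) / P(Y)

Step 1: Calculate P(Y) using law of total probability
P(Y) = P(Y|X)P(X) + P(Y|¬X)P(¬X)
     = 0.7869 × 0.3698 + 0.0831 × 0.6302
     = 0.29099562 + 0.05236962
     = 0.34336524

Step 2: Apply Bayes' theorem
P(X|Y) = P(Y|X) × P(X) / P(Y)
       = 0.29099562 / 0.34336524
       = 0.8475


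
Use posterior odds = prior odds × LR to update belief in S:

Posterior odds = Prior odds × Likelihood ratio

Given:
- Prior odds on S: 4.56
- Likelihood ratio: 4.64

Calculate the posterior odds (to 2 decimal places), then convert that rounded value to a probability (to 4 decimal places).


Step 1: Calculate posterior odds
Posterior odds = Prior odds × LR
               = 4.56 × 4.64
               = 21.16

Step 2: Convert to probability
P(S|E) = Posterior odds / (1 + Posterior odds)
       = 21.16 / (1 + 21.16)
       = 21.16 / 22.16
       = 0.9549

The evidence increased P(S) from 0.8201 to 0.9549.


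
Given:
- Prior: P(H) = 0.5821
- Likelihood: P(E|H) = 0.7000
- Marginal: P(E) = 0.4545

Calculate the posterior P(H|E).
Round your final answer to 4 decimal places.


Using Bayes' theorem:

P(H|E) = P(E|H) × P(H) / P(E)
       = 0.7000 × 0.5821 / 0.4545
       = 0.40747000 / 0.4545
       = 0.8965

The evidence strengthens our belief in H.
Prior: 0.5821 → Posterior: 0.8965


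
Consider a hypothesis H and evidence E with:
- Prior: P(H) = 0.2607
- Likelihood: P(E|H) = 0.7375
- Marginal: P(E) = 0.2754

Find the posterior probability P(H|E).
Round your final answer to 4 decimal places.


Using Bayes' theorem:

P(H|E) = P(E|H) × P(H) / P(E)
       = 0.7375 × 0.2607 / 0.2754
       = 0.19226625 / 0.2754
       = 0.6981

The evidence strengthens our belief in H.
Prior: 0.2607 → Posterior: 0.6981


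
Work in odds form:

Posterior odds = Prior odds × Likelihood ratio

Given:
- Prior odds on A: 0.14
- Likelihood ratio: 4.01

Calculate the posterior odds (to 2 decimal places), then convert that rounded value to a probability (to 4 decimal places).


Step 1: Calculate posterior odds
Posterior odds = Prior odds × LR
               = 0.14 × 4.01
               = 0.56

Step 2: Convert to probability
P(A|E) = Posterior odds / (1 + Posterior odds)
       = 0.56 / (1 + 0.56)
       = 0.56 / 1.56
       = 0.3590

The evidence increased P(A) from 0.1228 to 0.3590.


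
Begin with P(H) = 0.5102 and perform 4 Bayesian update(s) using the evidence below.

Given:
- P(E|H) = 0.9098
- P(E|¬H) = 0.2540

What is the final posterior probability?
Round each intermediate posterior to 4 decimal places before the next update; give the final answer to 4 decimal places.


Sequential Bayesian updating:

Initial prior: P(H) = 0.5102

Update 1:
  P(E) = 0.9098 × 0.5102 + 0.2540 × 0.4898 = 0.46417996 + 0.12440920 = 0.58858916
  P(H|E) = 0.46417996 / 0.58858916 = 0.7886

Update 2:
  P(E) = 0.9098 × 0.7886 + 0.2540 × 0.2114 = 0.71746828 + 0.05369560 = 0.77116388
  P(H|E) = 0.71746828 / 0.77116388 = 0.9304

Update 3:
  P(E) = 0.9098 × 0.9304 + 0.2540 × 0.0696 = 0.84647792 + 0.01767840 = 0.86415632
  P(H|E) = 0.84647792 / 0.86415632 = 0.9795

Update 4:
  P(E) = 0.9098 × 0.9795 + 0.2540 × 0.0205 = 0.89114910 + 0.00520700 = 0.89635610
  P(H|E) = 0.89114910 / 0.89635610 = 0.9942

Final posterior: 0.9942


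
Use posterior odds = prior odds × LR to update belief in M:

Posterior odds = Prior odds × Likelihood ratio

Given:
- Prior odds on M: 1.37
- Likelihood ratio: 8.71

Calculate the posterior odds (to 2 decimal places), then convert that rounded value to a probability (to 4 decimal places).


Step 1: Calculate posterior odds
Posterior odds = Prior odds × LR
               = 1.37 × 8.71
               = 11.93

Step 2: Convert to probability
P(M|E) = Posterior odds / (1 + Posterior odds)
       = 11.93 / (1 + 11.93)
       = 11.93 / 12.93
       = 0.9227

The evidence increased P(M) from 0.5781 to 0.9227.


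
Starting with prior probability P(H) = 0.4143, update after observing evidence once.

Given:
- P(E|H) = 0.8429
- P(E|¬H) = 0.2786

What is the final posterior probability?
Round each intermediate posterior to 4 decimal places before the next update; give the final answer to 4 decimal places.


Sequential Bayesian updating:

Initial prior: P(H) = 0.4143

Update 1:
  P(E) = 0.8429 × 0.4143 + 0.2786 × 0.5857 = 0.34921347 + 0.16317602 = 0.51238949
  P(H|E) = 0.34921347 / 0.51238949 = 0.6815

Final posterior: 0.6815


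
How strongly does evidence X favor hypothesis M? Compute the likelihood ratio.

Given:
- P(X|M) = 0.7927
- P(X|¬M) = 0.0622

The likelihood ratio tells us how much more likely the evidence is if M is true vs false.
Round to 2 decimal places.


Likelihood Ratio (LR) = P(X|M) / P(X|¬M)

LR = 0.7927 / 0.0622
   = 12.74

The evidence is 12.74 times more likely if M is true than if M is false.
Because LR exceeds 1, X is evidence for M.


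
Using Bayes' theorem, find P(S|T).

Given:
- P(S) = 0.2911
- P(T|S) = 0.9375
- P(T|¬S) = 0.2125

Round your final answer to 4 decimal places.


Bayes' theorem: P(S|T) = P(T|S) × P(S) / P(T)

Step 1: Calculate P(T) using law of total probability
P(T) = P(T|S)P(S) + P(T|¬S)P(¬S)
     = 0.9375 × 0.2911 + 0.2125 × 0.7089
     = 0.27290625 + 0.15064125
     = 0.42354750

Step 2: Apply Bayes' theorem
P(S|T) = P(T|S) × P(S) / P(T)
       = 0.27290625 / 0.42354750
       = 0.6443


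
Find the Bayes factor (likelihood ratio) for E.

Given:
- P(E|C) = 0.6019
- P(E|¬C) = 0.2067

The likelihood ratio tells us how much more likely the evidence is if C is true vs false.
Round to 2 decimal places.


Likelihood Ratio (LR) = P(E|C) / P(E|¬C)

LR = 0.6019 / 0.2067
   = 2.91

The evidence is 2.91 times more likely if C is true than if C is false.
LR > 1, so observing E raises the odds in favor of C.


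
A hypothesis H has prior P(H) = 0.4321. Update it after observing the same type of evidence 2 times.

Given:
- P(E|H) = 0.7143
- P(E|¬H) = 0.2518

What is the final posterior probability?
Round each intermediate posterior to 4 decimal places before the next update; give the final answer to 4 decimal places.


Sequential Bayesian updating:

Initial prior: P(H) = 0.4321

Update 1:
  P(E) = 0.7143 × 0.4321 + 0.2518 × 0.5679 = 0.30864903 + 0.14299722 = 0.45164625
  P(H|E) = 0.30864903 / 0.45164625 = 0.6834

Update 2:
  P(E) = 0.7143 × 0.6834 + 0.2518 × 0.3166 = 0.48815262 + 0.07971988 = 0.56787250
  P(H|E) = 0.48815262 / 0.56787250 = 0.8596

Final posterior: 0.8596


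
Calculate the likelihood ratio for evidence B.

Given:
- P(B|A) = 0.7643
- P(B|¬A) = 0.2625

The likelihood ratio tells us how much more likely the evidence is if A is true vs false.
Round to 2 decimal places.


Likelihood Ratio (LR) = P(B|A) / P(B|¬A)

LR = 0.7643 / 0.2625
   = 2.91

The evidence is 2.91 times more likely if A is true than if A is false.
Since LR > 1, the evidence supports A over ¬A.


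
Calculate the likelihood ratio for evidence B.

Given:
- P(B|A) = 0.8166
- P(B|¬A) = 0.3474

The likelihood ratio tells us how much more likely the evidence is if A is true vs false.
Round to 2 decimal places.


Likelihood Ratio (LR) = P(B|A) / P(B|¬A)

LR = 0.8166 / 0.3474
   = 2.35

The evidence is 2.35 times more likely if A is true than if A is false.
Because LR exceeds 1, B is evidence for A.


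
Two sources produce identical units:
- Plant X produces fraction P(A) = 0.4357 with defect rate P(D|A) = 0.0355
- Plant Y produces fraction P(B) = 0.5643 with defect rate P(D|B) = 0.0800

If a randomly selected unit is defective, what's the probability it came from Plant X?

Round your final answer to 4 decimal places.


Let A = from Plant X, D = defective

Given:
- P(A) = 0.4357, P(B) = 0.5643
- P(D|A) = 0.0355, P(D|B) = 0.0800

Step 1: Find P(D)
P(D) = P(D|A)P(A) + P(D|B)P(B)
     = 0.0355 × 0.4357 + 0.0800 × 0.5643
     = 0.01546735 + 0.04514400
     = 0.06061135

Step 2: Apply Bayes' theorem
P(A|D) = P(D|A)P(A) / P(D)
       = 0.01546735 / 0.06061135
       = 0.2552


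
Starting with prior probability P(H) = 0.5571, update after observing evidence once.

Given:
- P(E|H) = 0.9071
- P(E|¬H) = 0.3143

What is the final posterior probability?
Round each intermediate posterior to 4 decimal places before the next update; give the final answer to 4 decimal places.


Sequential Bayesian updating:

Initial prior: P(H) = 0.5571

Update 1:
  P(E) = 0.9071 × 0.5571 + 0.3143 × 0.4429 = 0.50534541 + 0.13920347 = 0.64454888
  P(H|E) = 0.50534541 / 0.64454888 = 0.7840

Final posterior: 0.7840


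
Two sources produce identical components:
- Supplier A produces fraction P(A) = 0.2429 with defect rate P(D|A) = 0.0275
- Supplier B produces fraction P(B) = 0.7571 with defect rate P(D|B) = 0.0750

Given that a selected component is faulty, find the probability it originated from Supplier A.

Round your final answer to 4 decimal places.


Let A = from Supplier A, D = faulty

Given:
- P(A) = 0.2429, P(B) = 0.7571
- P(D|A) = 0.0275, P(D|B) = 0.0750

Step 1: Find P(D)
P(D) = P(D|A)P(A) + P(D|B)P(B)
     = 0.0275 × 0.2429 + 0.0750 × 0.7571
     = 0.00667975 + 0.05678250
     = 0.06346225

Step 2: Apply Bayes' theorem
P(A|D) = P(D|A)P(A) / P(D)
       = 0.00667975 / 0.06346225
       = 0.1053


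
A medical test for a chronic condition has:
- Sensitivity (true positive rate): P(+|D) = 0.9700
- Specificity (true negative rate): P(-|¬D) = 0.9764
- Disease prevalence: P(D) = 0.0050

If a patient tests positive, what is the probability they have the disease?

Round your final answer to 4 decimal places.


Let D = has disease, + = positive test

Given:
- P(D) = 0.0050 (prevalence)
- P(+|D) = 0.9700 (sensitivity)
- P(-|¬D) = 0.9764 (specificity)
- P(+|¬D) = 0.0236 (false positive rate = 1 - specificity)

Step 1: Find P(+)
P(+) = P(+|D)P(D) + P(+|¬D)P(¬D)
     = 0.9700 × 0.0050 + 0.0236 × 0.9950
     = 0.00485000 + 0.02348200
     = 0.02833200

Step 2: Apply Bayes' theorem for P(D|+)
P(D|+) = P(+|D)P(D) / P(+)
       = 0.00485000 / 0.02833200
       = 0.1712


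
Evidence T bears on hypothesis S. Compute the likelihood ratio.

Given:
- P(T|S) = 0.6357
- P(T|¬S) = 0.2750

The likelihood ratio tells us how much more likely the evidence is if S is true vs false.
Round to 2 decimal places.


Likelihood Ratio (LR) = P(T|S) / P(T|¬S)

LR = 0.6357 / 0.2750
   = 2.31

The evidence is 2.31 times more likely if S is true than if S is false.
Because LR exceeds 1, T is evidence for S.


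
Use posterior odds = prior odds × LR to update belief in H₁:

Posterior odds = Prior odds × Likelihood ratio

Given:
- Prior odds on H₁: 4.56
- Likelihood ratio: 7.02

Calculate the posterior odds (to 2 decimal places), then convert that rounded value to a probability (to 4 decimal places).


Step 1: Calculate posterior odds
Posterior odds = Prior odds × LR
               = 4.56 × 7.02
               = 32.01

Step 2: Convert to probability
P(H₁|E) = Posterior odds / (1 + Posterior odds)
       = 32.01 / (1 + 32.01)
       = 32.01 / 33.01
       = 0.9697

The evidence increased P(H₁) from 0.8201 to 0.9697.


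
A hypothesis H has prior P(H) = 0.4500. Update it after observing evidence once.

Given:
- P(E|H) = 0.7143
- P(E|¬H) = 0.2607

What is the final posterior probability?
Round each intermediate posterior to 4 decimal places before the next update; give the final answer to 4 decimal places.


Sequential Bayesian updating:

Initial prior: P(H) = 0.4500

Update 1:
  P(E) = 0.7143 × 0.4500 + 0.2607 × 0.5500 = 0.32143500 + 0.14338500 = 0.46482000
  P(H|E) = 0.32143500 / 0.46482000 = 0.6915

Final posterior: 0.6915


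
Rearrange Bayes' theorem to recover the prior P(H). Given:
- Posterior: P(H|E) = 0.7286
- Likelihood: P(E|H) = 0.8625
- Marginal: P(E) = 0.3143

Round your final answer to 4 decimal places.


From Bayes' theorem: P(H|E) = P(E|H) × P(H) / P(E)

Rearranging for P(H):
P(H) = P(H|E) × P(E) / P(E|H)
     = 0.7286 × 0.3143 / 0.8625
     = 0.22899898 / 0.8625
     = 0.2655


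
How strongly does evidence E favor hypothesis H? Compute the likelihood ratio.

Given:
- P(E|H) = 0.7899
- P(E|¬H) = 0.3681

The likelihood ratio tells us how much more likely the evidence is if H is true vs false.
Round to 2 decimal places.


Likelihood Ratio (LR) = P(E|H) / P(E|¬H)

LR = 0.7899 / 0.3681
   = 2.15

The evidence is 2.15 times more likely if H is true than if H is false.
Since LR > 1, the evidence supports H over ¬H.


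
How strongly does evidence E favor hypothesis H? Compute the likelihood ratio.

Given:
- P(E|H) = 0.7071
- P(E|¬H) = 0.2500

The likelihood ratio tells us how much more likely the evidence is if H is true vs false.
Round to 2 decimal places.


Likelihood Ratio (LR) = P(E|H) / P(E|¬H)

LR = 0.7071 / 0.2500
   = 2.83

The evidence is 2.83 times more likely if H is true than if H is false.
LR > 1, so observing E raises the odds in favor of H.


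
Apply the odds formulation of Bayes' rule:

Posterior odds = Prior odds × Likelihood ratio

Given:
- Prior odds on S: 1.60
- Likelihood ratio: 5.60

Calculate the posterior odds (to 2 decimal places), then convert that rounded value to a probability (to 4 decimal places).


Step 1: Calculate posterior odds
Posterior odds = Prior odds × LR
               = 1.60 × 5.60
               = 8.96

Step 2: Convert to probability
P(S|E) = Posterior odds / (1 + Posterior odds)
       = 8.96 / (1 + 8.96)
       = 8.96 / 9.96
       = 0.8996

The evidence increased P(S) from 0.6154 to 0.8996.


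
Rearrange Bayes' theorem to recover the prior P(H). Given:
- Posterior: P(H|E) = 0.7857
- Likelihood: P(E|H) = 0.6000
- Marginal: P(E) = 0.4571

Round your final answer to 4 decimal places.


From Bayes' theorem: P(H|E) = P(E|H) × P(H) / P(E)

Rearranging for P(H):
P(H) = P(H|E) × P(E) / P(E|H)
     = 0.7857 × 0.4571 / 0.6000
     = 0.35914347 / 0.6000
     = 0.5986


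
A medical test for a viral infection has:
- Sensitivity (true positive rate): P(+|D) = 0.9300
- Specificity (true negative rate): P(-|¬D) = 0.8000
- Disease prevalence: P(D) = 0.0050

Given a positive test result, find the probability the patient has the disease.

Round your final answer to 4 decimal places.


Let D = has disease, + = positive test

Given:
- P(D) = 0.0050 (prevalence)
- P(+|D) = 0.9300 (sensitivity)
- P(-|¬D) = 0.8000 (specificity)
- P(+|¬D) = 0.2000 (false positive rate = 1 - specificity)

Step 1: Find P(+)
P(+) = P(+|D)P(D) + P(+|¬D)P(¬D)
     = 0.9300 × 0.0050 + 0.2000 × 0.9950
     = 0.00465000 + 0.19900000
     = 0.20365000

Step 2: Apply Bayes' theorem for P(D|+)
P(D|+) = P(+|D)P(D) / P(+)
       = 0.00465000 / 0.20365000
       = 0.0228


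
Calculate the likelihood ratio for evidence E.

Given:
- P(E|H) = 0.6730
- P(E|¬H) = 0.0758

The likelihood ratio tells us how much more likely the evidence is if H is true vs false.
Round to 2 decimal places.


Likelihood Ratio (LR) = P(E|H) / P(E|¬H)

LR = 0.6730 / 0.0758
   = 8.88

The evidence is 8.88 times more likely if H is true than if H is false.
LR > 1, so observing E raises the odds in favor of H.


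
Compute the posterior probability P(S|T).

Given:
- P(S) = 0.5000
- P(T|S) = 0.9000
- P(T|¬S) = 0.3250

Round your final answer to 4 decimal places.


Bayes' theorem: P(S|T) = P(T|S) × P(S) / P(T)

Step 1: Calculate P(T) using law of total probability
P(T) = P(T|S)P(S) + P(T|¬S)P(¬S)
     = 0.9000 × 0.5000 + 0.3250 × 0.5000
     = 0.45000000 + 0.16250000
     = 0.61250000

Step 2: Apply Bayes' theorem
P(S|T) = P(T|S) × P(S) / P(T)
       = 0.45000000 / 0.61250000
       = 0.7347


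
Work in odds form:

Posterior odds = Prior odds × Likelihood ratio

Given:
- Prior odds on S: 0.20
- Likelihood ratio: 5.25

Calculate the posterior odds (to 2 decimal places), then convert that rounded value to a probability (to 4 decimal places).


Step 1: Calculate posterior odds
Posterior odds = Prior odds × LR
               = 0.20 × 5.25
               = 1.05

Step 2: Convert to probability
P(S|E) = Posterior odds / (1 + Posterior odds)
       = 1.05 / (1 + 1.05)
       = 1.05 / 2.05
       = 0.5122

The evidence increased P(S) from 0.1667 to 0.5122.


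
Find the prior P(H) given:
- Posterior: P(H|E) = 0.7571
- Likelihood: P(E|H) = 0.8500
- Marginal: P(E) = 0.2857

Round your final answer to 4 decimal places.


From Bayes' theorem: P(H|E) = P(E|H) × P(H) / P(E)

Rearranging for P(H):
P(H) = P(H|E) × P(E) / P(E|H)
     = 0.7571 × 0.2857 / 0.8500
     = 0.21630347 / 0.8500
     = 0.2545


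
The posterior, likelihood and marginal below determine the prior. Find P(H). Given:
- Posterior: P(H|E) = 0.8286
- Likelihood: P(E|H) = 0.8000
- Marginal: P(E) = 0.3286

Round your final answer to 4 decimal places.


From Bayes' theorem: P(H|E) = P(E|H) × P(H) / P(E)

Rearranging for P(H):
P(H) = P(H|E) × P(E) / P(E|H)
     = 0.8286 × 0.3286 / 0.8000
     = 0.27227796 / 0.8000
     = 0.3403


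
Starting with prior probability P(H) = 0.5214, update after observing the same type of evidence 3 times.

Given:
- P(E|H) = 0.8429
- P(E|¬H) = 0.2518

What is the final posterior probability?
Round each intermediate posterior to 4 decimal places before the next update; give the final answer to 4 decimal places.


Sequential Bayesian updating:

Initial prior: P(H) = 0.5214

Update 1:
  P(E) = 0.8429 × 0.5214 + 0.2518 × 0.4786 = 0.43948806 + 0.12051148 = 0.55999954
  P(H|E) = 0.43948806 / 0.55999954 = 0.7848

Update 2:
  P(E) = 0.8429 × 0.7848 + 0.2518 × 0.2152 = 0.66150792 + 0.05418736 = 0.71569528
  P(H|E) = 0.66150792 / 0.71569528 = 0.9243

Update 3:
  P(E) = 0.8429 × 0.9243 + 0.2518 × 0.0757 = 0.77909247 + 0.01906126 = 0.79815373
  P(H|E) = 0.77909247 / 0.79815373 = 0.9761

Final posterior: 0.9761


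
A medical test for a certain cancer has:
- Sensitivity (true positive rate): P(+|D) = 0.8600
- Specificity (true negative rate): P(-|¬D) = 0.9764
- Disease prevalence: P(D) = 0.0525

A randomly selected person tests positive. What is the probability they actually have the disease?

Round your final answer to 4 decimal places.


Let D = has disease, + = positive test

Given:
- P(D) = 0.0525 (prevalence)
- P(+|D) = 0.8600 (sensitivity)
- P(-|¬D) = 0.9764 (specificity)
- P(+|¬D) = 0.0236 (false positive rate = 1 - specificity)

Step 1: Find P(+)
P(+) = P(+|D)P(D) + P(+|¬D)P(¬D)
     = 0.8600 × 0.0525 + 0.0236 × 0.9475
     = 0.04515000 + 0.02236100
     = 0.06751100

Step 2: Apply Bayes' theorem for P(D|+)
P(D|+) = P(+|D)P(D) / P(+)
       = 0.04515000 / 0.06751100
       = 0.6688


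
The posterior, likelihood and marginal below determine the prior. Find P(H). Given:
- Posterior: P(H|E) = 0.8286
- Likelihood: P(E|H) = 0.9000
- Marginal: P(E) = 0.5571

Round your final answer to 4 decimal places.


From Bayes' theorem: P(H|E) = P(E|H) × P(H) / P(E)

Rearranging for P(H):
P(H) = P(H|E) × P(E) / P(E|H)
     = 0.8286 × 0.5571 / 0.9000
     = 0.46161306 / 0.9000
     = 0.5129


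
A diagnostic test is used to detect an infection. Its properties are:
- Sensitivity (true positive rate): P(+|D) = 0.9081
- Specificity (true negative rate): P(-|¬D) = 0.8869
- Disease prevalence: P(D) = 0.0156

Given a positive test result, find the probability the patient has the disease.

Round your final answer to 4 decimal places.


Let D = has disease, + = positive test

Given:
- P(D) = 0.0156 (prevalence)
- P(+|D) = 0.9081 (sensitivity)
- P(-|¬D) = 0.8869 (specificity)
- P(+|¬D) = 0.1131 (false positive rate = 1 - specificity)

Step 1: Find P(+)
P(+) = P(+|D)P(D) + P(+|¬D)P(¬D)
     = 0.9081 × 0.0156 + 0.1131 × 0.9844
     = 0.01416636 + 0.11133564
     = 0.12550200

Step 2: Apply Bayes' theorem for P(D|+)
P(D|+) = P(+|D)P(D) / P(+)
       = 0.01416636 / 0.12550200
       = 0.1129


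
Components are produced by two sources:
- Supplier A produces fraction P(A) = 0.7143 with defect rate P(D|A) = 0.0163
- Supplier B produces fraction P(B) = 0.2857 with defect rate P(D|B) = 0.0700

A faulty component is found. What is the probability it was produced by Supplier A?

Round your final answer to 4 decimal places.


Let A = from Supplier A, D = faulty

Given:
- P(A) = 0.7143, P(B) = 0.2857
- P(D|A) = 0.0163, P(D|B) = 0.0700

Step 1: Find P(D)
P(D) = P(D|A)P(A) + P(D|B)P(B)
     = 0.0163 × 0.7143 + 0.0700 × 0.2857
     = 0.01164309 + 0.01999900
     = 0.03164209

Step 2: Apply Bayes' theorem
P(A|D) = P(D|A)P(A) / P(D)
       = 0.01164309 / 0.03164209
       = 0.3680


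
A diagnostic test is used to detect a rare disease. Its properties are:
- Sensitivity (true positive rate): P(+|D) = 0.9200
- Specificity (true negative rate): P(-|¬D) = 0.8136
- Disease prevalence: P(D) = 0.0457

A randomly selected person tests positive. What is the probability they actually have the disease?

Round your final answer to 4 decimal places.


Let D = has disease, + = positive test

Given:
- P(D) = 0.0457 (prevalence)
- P(+|D) = 0.9200 (sensitivity)
- P(-|¬D) = 0.8136 (specificity)
- P(+|¬D) = 0.1864 (false positive rate = 1 - specificity)

Step 1: Find P(+)
P(+) = P(+|D)P(D) + P(+|¬D)P(¬D)
     = 0.9200 × 0.0457 + 0.1864 × 0.9543
     = 0.04204400 + 0.17788152
     = 0.21992552

Step 2: Apply Bayes' theorem for P(D|+)
P(D|+) = P(+|D)P(D) / P(+)
       = 0.04204400 / 0.21992552
       = 0.1912


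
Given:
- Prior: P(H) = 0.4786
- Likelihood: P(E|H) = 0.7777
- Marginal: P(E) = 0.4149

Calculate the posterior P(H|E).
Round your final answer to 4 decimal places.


Using Bayes' theorem:

P(H|E) = P(E|H) × P(H) / P(E)
       = 0.7777 × 0.4786 / 0.4149
       = 0.37220722 / 0.4149
       = 0.8971

The evidence strengthens our belief in H.
Prior: 0.4786 → Posterior: 0.8971


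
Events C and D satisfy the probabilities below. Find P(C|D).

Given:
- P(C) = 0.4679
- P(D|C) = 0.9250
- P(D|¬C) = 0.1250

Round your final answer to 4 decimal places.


Bayes' theorem: P(C|D) = P(D|C) × P(C) / P(D)

Step 1: Calculate P(D) using law of total probability
P(D) = P(D|C)P(C) + P(D|¬C)P(¬C)
     = 0.9250 × 0.4679 + 0.1250 × 0.5321
     = 0.43280750 + 0.06651250
     = 0.49932000

Step 2: Apply Bayes' theorem
P(C|D) = P(D|C) × P(C) / P(D)
       = 0.43280750 / 0.49932000
       = 0.8668


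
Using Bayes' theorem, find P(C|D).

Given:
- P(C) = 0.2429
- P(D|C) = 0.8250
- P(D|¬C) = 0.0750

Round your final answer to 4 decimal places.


Bayes' theorem: P(C|D) = P(D|C) × P(C) / P(D)

Step 1: Calculate P(D) using law of total probability
P(D) = P(D|C)P(C) + P(D|¬C)P(¬C)
     = 0.8250 × 0.2429 + 0.0750 × 0.7571
     = 0.20039250 + 0.05678250
     = 0.25717500

Step 2: Apply Bayes' theorem
P(C|D) = P(D|C) × P(C) / P(D)
       = 0.20039250 / 0.25717500
       = 0.7792


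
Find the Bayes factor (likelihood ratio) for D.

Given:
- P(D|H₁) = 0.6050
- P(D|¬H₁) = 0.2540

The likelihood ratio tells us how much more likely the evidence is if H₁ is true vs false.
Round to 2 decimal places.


Likelihood Ratio (LR) = P(D|H₁) / P(D|¬H₁)

LR = 0.6050 / 0.2540
   = 2.38

The evidence is 2.38 times more likely if H₁ is true than if H₁ is false.
LR > 1, so observing D raises the odds in favor of H₁.


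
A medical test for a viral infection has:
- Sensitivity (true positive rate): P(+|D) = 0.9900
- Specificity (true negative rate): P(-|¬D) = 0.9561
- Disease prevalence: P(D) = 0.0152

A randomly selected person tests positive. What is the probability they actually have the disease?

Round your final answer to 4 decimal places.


Let D = has disease, + = positive test

Given:
- P(D) = 0.0152 (prevalence)
- P(+|D) = 0.9900 (sensitivity)
- P(-|¬D) = 0.9561 (specificity)
- P(+|¬D) = 0.0439 (false positive rate = 1 - specificity)

Step 1: Find P(+)
P(+) = P(+|D)P(D) + P(+|¬D)P(¬D)
     = 0.9900 × 0.0152 + 0.0439 × 0.9848
     = 0.01504800 + 0.04323272
     = 0.05828072

Step 2: Apply Bayes' theorem for P(D|+)
P(D|+) = P(+|D)P(D) / P(+)
       = 0.01504800 / 0.05828072
       = 0.2582


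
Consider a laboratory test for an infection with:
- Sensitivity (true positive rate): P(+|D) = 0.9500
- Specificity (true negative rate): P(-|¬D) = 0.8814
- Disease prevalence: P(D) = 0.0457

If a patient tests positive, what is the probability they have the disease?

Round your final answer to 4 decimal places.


Let D = has disease, + = positive test

Given:
- P(D) = 0.0457 (prevalence)
- P(+|D) = 0.9500 (sensitivity)
- P(-|¬D) = 0.8814 (specificity)
- P(+|¬D) = 0.1186 (false positive rate = 1 - specificity)

Step 1: Find P(+)
P(+) = P(+|D)P(D) + P(+|¬D)P(¬D)
     = 0.9500 × 0.0457 + 0.1186 × 0.9543
     = 0.04341500 + 0.11317998
     = 0.15659498

Step 2: Apply Bayes' theorem for P(D|+)
P(D|+) = P(+|D)P(D) / P(+)
       = 0.04341500 / 0.15659498
       = 0.2772


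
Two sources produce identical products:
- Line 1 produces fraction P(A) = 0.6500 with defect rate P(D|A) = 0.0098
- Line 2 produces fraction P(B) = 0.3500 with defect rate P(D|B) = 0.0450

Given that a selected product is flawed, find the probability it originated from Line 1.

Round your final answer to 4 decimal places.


Let A = from Line 1, D = flawed

Given:
- P(A) = 0.6500, P(B) = 0.3500
- P(D|A) = 0.0098, P(D|B) = 0.0450

Step 1: Find P(D)
P(D) = P(D|A)P(A) + P(D|B)P(B)
     = 0.0098 × 0.6500 + 0.0450 × 0.3500
     = 0.00637000 + 0.01575000
     = 0.02212000

Step 2: Apply Bayes' theorem
P(A|D) = P(D|A)P(A) / P(D)
       = 0.00637000 / 0.02212000
       = 0.2880


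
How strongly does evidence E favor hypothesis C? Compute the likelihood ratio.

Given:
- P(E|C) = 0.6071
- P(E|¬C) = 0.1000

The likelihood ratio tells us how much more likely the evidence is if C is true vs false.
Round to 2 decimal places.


Likelihood Ratio (LR) = P(E|C) / P(E|¬C)

LR = 0.6071 / 0.1000
   = 6.07

The evidence is 6.07 times more likely if C is true than if C is false.
Since LR > 1, the evidence supports C over ¬C.


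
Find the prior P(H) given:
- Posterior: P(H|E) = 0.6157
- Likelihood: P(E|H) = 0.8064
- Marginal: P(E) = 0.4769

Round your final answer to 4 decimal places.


From Bayes' theorem: P(H|E) = P(E|H) × P(H) / P(E)

Rearranging for P(H):
P(H) = P(H|E) × P(E) / P(E|H)
     = 0.6157 × 0.4769 / 0.8064
     = 0.29362733 / 0.8064
     = 0.3641


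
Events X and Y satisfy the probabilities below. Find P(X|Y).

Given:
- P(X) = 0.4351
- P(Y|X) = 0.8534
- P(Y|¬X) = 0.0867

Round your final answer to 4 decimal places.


Bayes' theorem: P(X|Y) = P(Y|X) × P(X) / P(Y)

Step 1: Calculate P(Y) using law of total probability
P(Y) = P(Y|X)P(X) + P(Y|¬X)P(¬X)
     = 0.8534 × 0.4351 + 0.0867 × 0.5649
     = 0.37131434 + 0.04897683
     = 0.42029117

Step 2: Apply Bayes' theorem
P(X|Y) = P(Y|X) × P(X) / P(Y)
       = 0.37131434 / 0.42029117
       = 0.8835


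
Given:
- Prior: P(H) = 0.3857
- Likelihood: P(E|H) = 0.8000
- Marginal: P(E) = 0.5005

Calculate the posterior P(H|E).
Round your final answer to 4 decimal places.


Using Bayes' theorem:

P(H|E) = P(E|H) × P(H) / P(E)
       = 0.8000 × 0.3857 / 0.5005
       = 0.30856000 / 0.5005
       = 0.6165

The evidence strengthens our belief in H.
Prior: 0.3857 → Posterior: 0.6165


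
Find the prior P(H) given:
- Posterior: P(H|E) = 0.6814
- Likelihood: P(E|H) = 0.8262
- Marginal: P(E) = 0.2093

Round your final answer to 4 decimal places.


From Bayes' theorem: P(H|E) = P(E|H) × P(H) / P(E)

Rearranging for P(H):
P(H) = P(H|E) × P(E) / P(E|H)
     = 0.6814 × 0.2093 / 0.8262
     = 0.14261702 / 0.8262
     = 0.1726


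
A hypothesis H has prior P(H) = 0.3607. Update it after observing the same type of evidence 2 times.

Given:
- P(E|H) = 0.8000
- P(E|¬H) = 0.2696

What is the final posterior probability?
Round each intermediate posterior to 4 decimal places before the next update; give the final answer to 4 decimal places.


Sequential Bayesian updating:

Initial prior: P(H) = 0.3607

Update 1:
  P(E) = 0.8000 × 0.3607 + 0.2696 × 0.6393 = 0.28856000 + 0.17235528 = 0.46091528
  P(H|E) = 0.28856000 / 0.46091528 = 0.6261

Update 2:
  P(E) = 0.8000 × 0.6261 + 0.2696 × 0.3739 = 0.50088000 + 0.10080344 = 0.60168344
  P(H|E) = 0.50088000 / 0.60168344 = 0.8325

Final posterior: 0.8325


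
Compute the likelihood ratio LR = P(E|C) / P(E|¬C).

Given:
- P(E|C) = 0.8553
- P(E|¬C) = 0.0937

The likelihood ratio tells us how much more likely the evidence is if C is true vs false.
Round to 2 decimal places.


Likelihood Ratio (LR) = P(E|C) / P(E|¬C)

LR = 0.8553 / 0.0937
   = 9.13

The evidence is 9.13 times more likely if C is true than if C is false.
Because LR exceeds 1, E is evidence for C.


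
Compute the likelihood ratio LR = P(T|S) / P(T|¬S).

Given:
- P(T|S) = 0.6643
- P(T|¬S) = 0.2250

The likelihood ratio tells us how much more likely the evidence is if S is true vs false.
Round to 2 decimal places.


Likelihood Ratio (LR) = P(T|S) / P(T|¬S)

LR = 0.6643 / 0.2250
   = 2.95

The evidence is 2.95 times more likely if S is true than if S is false.
LR > 1, so observing T raises the odds in favor of S.


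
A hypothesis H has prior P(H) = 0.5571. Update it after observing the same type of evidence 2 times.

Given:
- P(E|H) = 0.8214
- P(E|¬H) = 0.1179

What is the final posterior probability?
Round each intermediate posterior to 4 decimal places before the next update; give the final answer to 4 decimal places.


Sequential Bayesian updating:

Initial prior: P(H) = 0.5571

Update 1:
  P(E) = 0.8214 × 0.5571 + 0.1179 × 0.4429 = 0.45760194 + 0.05221791 = 0.50981985
  P(H|E) = 0.45760194 / 0.50981985 = 0.8976

Update 2:
  P(E) = 0.8214 × 0.8976 + 0.1179 × 0.1024 = 0.73728864 + 0.01207296 = 0.74936160
  P(H|E) = 0.73728864 / 0.74936160 = 0.9839

Final posterior: 0.9839
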